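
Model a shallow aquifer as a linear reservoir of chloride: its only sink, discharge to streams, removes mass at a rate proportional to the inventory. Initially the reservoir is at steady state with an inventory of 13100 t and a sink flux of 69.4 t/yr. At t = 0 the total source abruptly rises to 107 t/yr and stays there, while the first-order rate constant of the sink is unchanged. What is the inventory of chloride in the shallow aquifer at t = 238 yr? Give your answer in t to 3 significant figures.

τ = M₀/F₀ = 13100/69.4 = 188.8 yr; rate constant k = 1/τ.
New steady state M_∞ = F₁/k = F₁·τ = 107 × 188.8 = 20197 t.
M(t) = M_∞ + (M₀ − M_∞)·e^(−t/τ); t/τ = 238/188.8 = 1.261, so e^(−t/τ) = 0.2834.
M(t) = 20197 − 7097 × 0.2834 = 18186 t.

18200 t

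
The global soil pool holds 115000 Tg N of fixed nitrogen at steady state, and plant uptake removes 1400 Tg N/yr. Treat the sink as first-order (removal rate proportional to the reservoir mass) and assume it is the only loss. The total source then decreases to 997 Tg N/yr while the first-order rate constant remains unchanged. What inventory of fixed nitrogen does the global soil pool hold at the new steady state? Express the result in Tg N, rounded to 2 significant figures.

82000 Tg N

Rate constant k = F/M = 1400 / 115000 = 0.01217 yr⁻¹.
At the new steady state, source = k·M_new ⇒ M_new = 997 / 0.01217 = 81900 Tg N.
(Equivalently M_new = M × F_new/F_old = 115000 × 997/1400.)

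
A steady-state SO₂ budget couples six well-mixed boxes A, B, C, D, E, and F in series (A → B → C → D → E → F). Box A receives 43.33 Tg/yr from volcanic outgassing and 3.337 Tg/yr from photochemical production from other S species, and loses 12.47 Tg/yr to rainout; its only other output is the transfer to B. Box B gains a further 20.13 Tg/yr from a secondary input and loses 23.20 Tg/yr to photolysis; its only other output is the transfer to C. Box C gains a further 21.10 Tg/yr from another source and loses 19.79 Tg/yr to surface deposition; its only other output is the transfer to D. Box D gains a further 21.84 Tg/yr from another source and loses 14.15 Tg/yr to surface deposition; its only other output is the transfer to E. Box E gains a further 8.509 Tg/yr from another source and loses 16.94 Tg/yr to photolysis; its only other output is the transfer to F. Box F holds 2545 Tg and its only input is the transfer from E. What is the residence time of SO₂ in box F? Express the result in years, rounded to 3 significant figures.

Box A: F(A→B) = (43.33 + 3.337) − 12.47 = 34.197 Tg/yr.
Box B: F(B→C) = (34.197 + 20.13) − 23.20 = 31.127 Tg/yr.
Box C: F(C→D) = (31.127 + 21.10) − 19.79 = 32.437 Tg/yr.
Box D: F(D→E) = (32.437 + 21.84) − 14.15 = 40.127 Tg/yr.
Box E: F(E→F) = (40.127 + 8.509) − 16.94 = 31.696 Tg/yr.
Box F throughput = its input = 31.696 Tg/yr; τ = 2545 / 31.696 = 80.29 yr.

80.3 yr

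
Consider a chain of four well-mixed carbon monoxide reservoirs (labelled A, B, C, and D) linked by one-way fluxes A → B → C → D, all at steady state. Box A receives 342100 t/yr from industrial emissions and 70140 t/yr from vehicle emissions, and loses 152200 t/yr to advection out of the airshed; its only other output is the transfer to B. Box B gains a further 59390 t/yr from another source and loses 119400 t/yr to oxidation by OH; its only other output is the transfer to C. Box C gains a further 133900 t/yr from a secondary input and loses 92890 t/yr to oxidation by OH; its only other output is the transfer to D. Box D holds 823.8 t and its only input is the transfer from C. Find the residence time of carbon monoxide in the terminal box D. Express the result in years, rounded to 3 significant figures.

Box A: F(A→B) = (342100 + 70140) − 152200 = 260040 t/yr.
Box B: F(B→C) = (260040 + 59390) − 119400 = 200030 t/yr.
Box C: F(C→D) = (200030 + 133900) − 92890 = 241040 t/yr.
Box D throughput = its input = 241040 t/yr; τ = 823.8 / 241040 = 0.003418 yr.

0.00342 yr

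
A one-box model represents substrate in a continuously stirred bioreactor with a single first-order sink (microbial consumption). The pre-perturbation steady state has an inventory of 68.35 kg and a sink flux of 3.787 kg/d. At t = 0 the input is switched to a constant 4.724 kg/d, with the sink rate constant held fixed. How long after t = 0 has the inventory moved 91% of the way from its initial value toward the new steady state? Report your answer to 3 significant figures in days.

τ = M₀/F₀ = 68.35/3.787 = 18.05 d.
The remaining gap fraction is e^(−t/τ); 91% covered ⇒ e^(−t/τ) = 0.0900.
t = −τ ln(0.0900) = 18.05 × 2.408 = 43.46 d.

43.5 d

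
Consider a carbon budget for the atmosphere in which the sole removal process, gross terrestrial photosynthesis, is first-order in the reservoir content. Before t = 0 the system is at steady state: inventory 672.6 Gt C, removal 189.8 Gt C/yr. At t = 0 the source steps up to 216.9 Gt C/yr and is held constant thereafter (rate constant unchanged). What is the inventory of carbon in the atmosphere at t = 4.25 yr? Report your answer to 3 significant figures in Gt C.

740 Gt C

The sink rate constant is k = F₀/M₀ = 189.8/672.6 = 0.2822 yr⁻¹.
Solving dM/dt = F₁ − kM with M(0) = M₀ gives M(t) = F₁/k + (M₀ − F₁/k)·e^(−kt).
F₁/k = 216.9/0.2822 = 768.64 Gt C; kt = 0.2822 × 4.25 = 1.199, e^(−kt) = 0.3014.
M(4.25) = 768.64 + (672.6 − 768.64) × 0.3014 = 768.64 − 28.95 = 739.69 Gt C.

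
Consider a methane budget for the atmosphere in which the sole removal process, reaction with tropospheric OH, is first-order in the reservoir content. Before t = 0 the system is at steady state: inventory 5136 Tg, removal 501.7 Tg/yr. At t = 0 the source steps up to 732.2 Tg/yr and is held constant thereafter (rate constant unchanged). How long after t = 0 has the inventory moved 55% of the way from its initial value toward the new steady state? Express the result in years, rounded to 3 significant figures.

τ = M₀/F₀ = 5136/501.7 = 10.24 yr.
The remaining gap fraction is e^(−t/τ); 55% covered ⇒ e^(−t/τ) = 0.450.
t = −τ ln(0.450) = 10.24 × 0.7985 = 8.174 yr.

8.17 yr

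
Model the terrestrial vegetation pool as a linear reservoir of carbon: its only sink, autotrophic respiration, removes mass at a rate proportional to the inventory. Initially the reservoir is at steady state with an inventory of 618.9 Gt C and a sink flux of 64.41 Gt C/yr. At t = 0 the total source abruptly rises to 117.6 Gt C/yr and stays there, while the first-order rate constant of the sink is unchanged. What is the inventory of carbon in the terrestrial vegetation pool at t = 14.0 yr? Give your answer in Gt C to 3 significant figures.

1010 Gt C

τ = M₀/F₀ = 618.9/64.41 = 9.609 yr; rate constant k = 1/τ.
New steady state M_∞ = F₁/k = F₁·τ = 117.6 × 9.609 = 1130.0 Gt C.
M(t) = M_∞ + (M₀ − M_∞)·e^(−t/τ); t/τ = 14.0/9.609 = 1.457, so e^(−t/τ) = 0.2329.
M(t) = 1130.0 − 511.1 × 0.2329 = 1010.9 Gt C.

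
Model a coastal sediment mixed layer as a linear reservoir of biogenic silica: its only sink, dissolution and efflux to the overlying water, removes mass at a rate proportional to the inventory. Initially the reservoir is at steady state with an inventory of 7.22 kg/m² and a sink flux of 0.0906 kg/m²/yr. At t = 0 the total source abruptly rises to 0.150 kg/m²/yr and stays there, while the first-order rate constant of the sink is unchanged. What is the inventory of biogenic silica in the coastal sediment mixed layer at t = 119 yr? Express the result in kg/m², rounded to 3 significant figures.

The sink rate constant is k = F₀/M₀ = 0.0906/7.22 = 0.01255 yr⁻¹.
Solving dM/dt = F₁ − kM with M(0) = M₀ gives M(t) = F₁/k + (M₀ − F₁/k)·e^(−kt).
F₁/k = 0.150/0.01255 = 11.954 kg/m²; kt = 0.01255 × 119 = 1.493, e^(−kt) = 0.2246.
M(119) = 11.954 + (7.22 − 11.954) × 0.2246 = 11.954 − 1.063 = 10.890 kg/m².

10.9 kg/m²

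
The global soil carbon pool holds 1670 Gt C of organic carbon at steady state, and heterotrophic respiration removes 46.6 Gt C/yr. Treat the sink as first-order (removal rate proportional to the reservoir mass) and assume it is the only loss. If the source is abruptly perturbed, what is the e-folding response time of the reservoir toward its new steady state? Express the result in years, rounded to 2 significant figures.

36 yr

For a linear reservoir the response time equals the residence time τ = M/F.
τ = 1670 / 46.6 = 35.84 yr.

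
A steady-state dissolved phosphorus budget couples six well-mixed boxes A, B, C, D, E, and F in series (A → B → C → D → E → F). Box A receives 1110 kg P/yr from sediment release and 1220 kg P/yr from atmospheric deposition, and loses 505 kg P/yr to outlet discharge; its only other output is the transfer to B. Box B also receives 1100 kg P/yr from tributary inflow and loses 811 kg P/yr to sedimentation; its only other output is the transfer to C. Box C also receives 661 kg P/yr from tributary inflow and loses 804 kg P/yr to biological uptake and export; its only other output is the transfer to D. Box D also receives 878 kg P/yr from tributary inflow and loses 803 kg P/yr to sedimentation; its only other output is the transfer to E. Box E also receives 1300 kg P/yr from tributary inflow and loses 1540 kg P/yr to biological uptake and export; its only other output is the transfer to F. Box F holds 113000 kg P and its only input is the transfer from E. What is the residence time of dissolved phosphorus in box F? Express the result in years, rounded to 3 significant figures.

Box A: F(A→B) = (1110 + 1220) − 505 = 1825.0 kg P/yr.
Box B: F(B→C) = (1825.0 + 1100) − 811 = 2114.0 kg P/yr.
Box C: F(C→D) = (2114.0 + 661) − 804 = 1971.0 kg P/yr.
Box D: F(D→E) = (1971.0 + 878) − 803 = 2046.0 kg P/yr.
Box E: F(E→F) = (2046.0 + 1300) − 1540 = 1806.0 kg P/yr.
Box F throughput = its input = 1806.0 kg P/yr; τ = 113000 / 1806.0 = 62.57 yr.

62.6 yr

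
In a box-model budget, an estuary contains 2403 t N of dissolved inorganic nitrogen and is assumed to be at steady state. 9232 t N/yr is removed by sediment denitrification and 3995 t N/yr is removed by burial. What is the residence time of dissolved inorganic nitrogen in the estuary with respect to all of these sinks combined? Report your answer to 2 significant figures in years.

0.18 yr

Total removal flux = 9232 + 3995 = 13227 t N/yr.
τ = M / ΣF_out = 2403 / 13227 = 0.1817 yr.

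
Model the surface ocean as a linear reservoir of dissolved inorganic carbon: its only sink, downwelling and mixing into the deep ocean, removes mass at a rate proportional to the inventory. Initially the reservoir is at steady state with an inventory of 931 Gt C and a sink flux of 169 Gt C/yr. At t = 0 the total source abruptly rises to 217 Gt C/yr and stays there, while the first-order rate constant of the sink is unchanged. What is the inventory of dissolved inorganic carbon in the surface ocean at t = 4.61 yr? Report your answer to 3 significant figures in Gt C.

1080 Gt C

The sink rate constant is k = F₀/M₀ = 169/931 = 0.1815 yr⁻¹.
Solving dM/dt = F₁ − kM with M(0) = M₀ gives M(t) = F₁/k + (M₀ − F₁/k)·e^(−kt).
F₁/k = 217/0.1815 = 1195.4 Gt C; kt = 0.1815 × 4.61 = 0.8368, e^(−kt) = 0.4331.
M(4.61) = 1195.4 + (931 − 1195.4) × 0.4331 = 1195.4 − 114.5 = 1080.9 Gt C.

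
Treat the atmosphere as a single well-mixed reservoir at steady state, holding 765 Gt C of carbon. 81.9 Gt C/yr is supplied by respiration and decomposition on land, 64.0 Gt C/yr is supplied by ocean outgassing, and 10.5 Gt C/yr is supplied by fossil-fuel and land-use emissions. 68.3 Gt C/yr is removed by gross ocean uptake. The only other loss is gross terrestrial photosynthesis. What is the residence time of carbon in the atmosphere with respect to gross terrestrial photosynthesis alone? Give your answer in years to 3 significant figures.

8.68 yr

At steady state ΣF_in = ΣF_out.
ΣF_in = 81.9 + 64.0 + 10.5 = 156.40 Gt C/yr.
Gross terrestrial photosynthesis flux = ΣF_in − (68.3) = 156.40 − 68.30 = 88.10 Gt C/yr.
τ = M / F = 765 / 88.10 = 8.683 yr.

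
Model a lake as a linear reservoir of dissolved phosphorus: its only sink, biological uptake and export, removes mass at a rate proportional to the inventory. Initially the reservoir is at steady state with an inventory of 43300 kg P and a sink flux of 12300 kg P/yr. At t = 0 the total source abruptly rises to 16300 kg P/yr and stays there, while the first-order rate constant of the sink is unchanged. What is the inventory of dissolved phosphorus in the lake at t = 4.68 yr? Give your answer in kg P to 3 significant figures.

The sink rate constant is k = F₀/M₀ = 12300/43300 = 0.2841 yr⁻¹.
Solving dM/dt = F₁ − kM with M(0) = M₀ gives M(t) = F₁/k + (M₀ − F₁/k)·e^(−kt).
F₁/k = 16300/0.2841 = 57381 kg P; kt = 0.2841 × 4.68 = 1.329, e^(−kt) = 0.2646.
M(4.68) = 57381 + (43300 − 57381) × 0.2646 = 57381 − 3726 = 53655 kg P.

53700 kg P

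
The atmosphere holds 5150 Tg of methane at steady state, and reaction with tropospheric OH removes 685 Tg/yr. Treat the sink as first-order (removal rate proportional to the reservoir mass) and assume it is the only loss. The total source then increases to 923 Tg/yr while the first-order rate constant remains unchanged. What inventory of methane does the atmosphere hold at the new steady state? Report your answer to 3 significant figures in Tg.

6940 Tg

Rate constant k = F/M = 685 / 5150 = 0.1330 yr⁻¹.
At the new steady state, source = k·M_new ⇒ M_new = 923 / 0.1330 = 6939 Tg.
(Equivalently M_new = M × F_new/F_old = 5150 × 923/685.)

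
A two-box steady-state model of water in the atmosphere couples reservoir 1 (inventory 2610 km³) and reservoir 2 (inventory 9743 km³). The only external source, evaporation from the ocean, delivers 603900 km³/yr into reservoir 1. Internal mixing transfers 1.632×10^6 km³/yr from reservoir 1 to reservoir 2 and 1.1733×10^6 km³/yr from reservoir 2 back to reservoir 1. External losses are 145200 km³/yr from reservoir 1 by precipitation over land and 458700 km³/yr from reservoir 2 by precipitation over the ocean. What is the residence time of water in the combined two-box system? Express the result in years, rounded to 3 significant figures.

For the system as a whole, the A↔B exchange is internal and contributes nothing to the throughput; only the external sinks remove mass.
M_total = 2610 + 9743 = 12353 km³.
ΣF_external_out = 145200 + 458700 = 603900 km³/yr.
τ = M_total / ΣF_ext = 12353 / 603900 = 0.02046 yr.

0.0205 yr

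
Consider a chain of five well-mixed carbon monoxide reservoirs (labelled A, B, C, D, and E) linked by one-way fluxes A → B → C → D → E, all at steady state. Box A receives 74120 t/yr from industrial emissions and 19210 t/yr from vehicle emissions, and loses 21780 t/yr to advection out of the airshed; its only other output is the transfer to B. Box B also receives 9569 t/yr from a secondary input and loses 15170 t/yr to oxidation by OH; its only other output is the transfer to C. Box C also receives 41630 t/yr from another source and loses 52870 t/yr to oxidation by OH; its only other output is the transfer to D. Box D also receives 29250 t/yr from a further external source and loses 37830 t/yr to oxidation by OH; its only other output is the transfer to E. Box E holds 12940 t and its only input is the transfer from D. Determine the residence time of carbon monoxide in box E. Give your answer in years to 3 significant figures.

0.281 yr

Box A: F(A→B) = (74120 + 19210) − 21780 = 71550 t/yr.
Box B: F(B→C) = (71550 + 9569) − 15170 = 65949 t/yr.
Box C: F(C→D) = (65949 + 41630) − 52870 = 54709 t/yr.
Box D: F(D→E) = (54709 + 29250) − 37830 = 46129 t/yr.
Box E throughput = its input = 46129 t/yr; τ = 12940 / 46129 = 0.2805 yr.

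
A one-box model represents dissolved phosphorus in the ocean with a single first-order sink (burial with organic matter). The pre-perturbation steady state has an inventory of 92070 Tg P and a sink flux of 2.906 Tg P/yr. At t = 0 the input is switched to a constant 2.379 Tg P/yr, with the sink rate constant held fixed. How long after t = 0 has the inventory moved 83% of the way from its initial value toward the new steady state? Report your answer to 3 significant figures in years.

56100 yr

τ = M₀/F₀ = 92070/2.906 = 31680 yr.
The remaining gap fraction is e^(−t/τ); 83% covered ⇒ e^(−t/τ) = 0.170.
t = −τ ln(0.170) = 31680 × 1.772 = 56140 yr.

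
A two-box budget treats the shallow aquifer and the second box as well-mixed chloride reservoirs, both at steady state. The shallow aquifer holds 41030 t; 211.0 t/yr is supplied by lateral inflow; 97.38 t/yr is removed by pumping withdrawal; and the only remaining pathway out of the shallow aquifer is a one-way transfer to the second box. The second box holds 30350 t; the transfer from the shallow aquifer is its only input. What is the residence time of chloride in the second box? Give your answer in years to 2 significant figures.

Balance the shallow aquifer: ΣF_in = 211.00 t/yr.
Transfer to the second box = ΣF_in − (97.38) = 113.62 t/yr.
At steady state the output of the second box equals its input, 113.62 t/yr.
τ = M / F = 30350 / 113.62 = 267.1 yr.

270 yr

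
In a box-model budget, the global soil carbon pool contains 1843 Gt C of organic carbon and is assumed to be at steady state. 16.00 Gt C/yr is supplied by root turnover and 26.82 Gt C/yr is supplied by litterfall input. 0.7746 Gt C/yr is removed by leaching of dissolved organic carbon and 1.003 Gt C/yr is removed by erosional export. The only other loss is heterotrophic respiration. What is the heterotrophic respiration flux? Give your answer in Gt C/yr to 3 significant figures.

41.0 Gt C/yr

At steady state ΣF_in = ΣF_out.
ΣF_in = 16.00 + 26.82 = 42.820 Gt C/yr.
Heterotrophic respiration flux = ΣF_in − (0.7746 + 1.003) = 42.820 − 1.778 = 41.04 Gt C/yr.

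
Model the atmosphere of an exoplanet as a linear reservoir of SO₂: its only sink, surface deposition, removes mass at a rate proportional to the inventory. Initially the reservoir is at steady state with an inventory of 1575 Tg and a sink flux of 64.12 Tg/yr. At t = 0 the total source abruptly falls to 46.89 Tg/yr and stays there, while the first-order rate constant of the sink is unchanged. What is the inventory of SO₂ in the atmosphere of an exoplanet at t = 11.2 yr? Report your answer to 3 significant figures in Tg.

τ = M₀/F₀ = 1575/64.12 = 24.56 yr; rate constant k = 1/τ.
New steady state M_∞ = F₁/k = F₁·τ = 46.89 × 24.56 = 1151.8 Tg.
M(t) = M_∞ + (M₀ − M_∞)·e^(−t/τ); t/τ = 11.2/24.56 = 0.4560, so e^(−t/τ) = 0.6338.
M(t) = 1151.8 + 423.2 × 0.6338 = 1420.0 Tg.

1420 Tg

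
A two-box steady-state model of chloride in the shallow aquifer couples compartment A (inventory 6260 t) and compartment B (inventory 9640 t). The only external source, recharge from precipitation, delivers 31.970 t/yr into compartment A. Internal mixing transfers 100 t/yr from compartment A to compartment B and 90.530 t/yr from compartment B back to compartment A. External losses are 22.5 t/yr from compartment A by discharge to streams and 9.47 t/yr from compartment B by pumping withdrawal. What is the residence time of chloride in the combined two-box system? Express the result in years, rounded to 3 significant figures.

Treat the two boxes together as one reservoir: the mixing fluxes between them are internal recycling, so τ = ΣM / Σ(external losses).
M_total = 6260 + 9640 = 15900 t.
ΣF_external_out = 22.5 + 9.47 = 31.970 t/yr.
τ = M_total / ΣF_ext = 15900 / 31.970 = 497.3 yr.

497 yr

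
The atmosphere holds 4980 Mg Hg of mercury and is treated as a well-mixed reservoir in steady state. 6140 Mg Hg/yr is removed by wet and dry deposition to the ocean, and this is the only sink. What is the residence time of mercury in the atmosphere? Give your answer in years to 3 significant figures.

0.811 yr

τ = M / F = 4980 / 6140 = 0.8111 yr.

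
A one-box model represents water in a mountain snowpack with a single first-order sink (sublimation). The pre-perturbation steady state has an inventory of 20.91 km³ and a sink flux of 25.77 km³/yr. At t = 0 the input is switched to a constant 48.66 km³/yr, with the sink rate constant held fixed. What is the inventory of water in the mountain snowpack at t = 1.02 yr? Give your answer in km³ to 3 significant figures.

34.2 km³

The sink rate constant is k = F₀/M₀ = 25.77/20.91 = 1.232 yr⁻¹.
Solving dM/dt = F₁ − kM with M(0) = M₀ gives M(t) = F₁/k + (M₀ − F₁/k)·e^(−kt).
F₁/k = 48.66/1.232 = 39.483 km³; kt = 1.232 × 1.02 = 1.257, e^(−kt) = 0.2845.
M(1.02) = 39.483 + (20.91 − 39.483) × 0.2845 = 39.483 − 5.284 = 34.199 km³.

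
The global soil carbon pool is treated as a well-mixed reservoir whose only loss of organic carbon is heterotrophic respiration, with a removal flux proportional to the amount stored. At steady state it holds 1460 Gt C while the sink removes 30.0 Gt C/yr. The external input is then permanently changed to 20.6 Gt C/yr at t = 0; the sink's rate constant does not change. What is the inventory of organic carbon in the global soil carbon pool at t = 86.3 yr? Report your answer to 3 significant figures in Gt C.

1080 Gt C

The sink rate constant is k = F₀/M₀ = 30.0/1460 = 0.02055 yr⁻¹.
Solving dM/dt = F₁ − kM with M(0) = M₀ gives M(t) = F₁/k + (M₀ − F₁/k)·e^(−kt).
F₁/k = 20.6/0.02055 = 1002.5 Gt C; kt = 0.02055 × 86.3 = 1.773, e^(−kt) = 0.1698.
M(86.3) = 1002.5 + (1460 − 1002.5) × 0.1698 = 1002.5 + 77.67 = 1080.2 Gt C.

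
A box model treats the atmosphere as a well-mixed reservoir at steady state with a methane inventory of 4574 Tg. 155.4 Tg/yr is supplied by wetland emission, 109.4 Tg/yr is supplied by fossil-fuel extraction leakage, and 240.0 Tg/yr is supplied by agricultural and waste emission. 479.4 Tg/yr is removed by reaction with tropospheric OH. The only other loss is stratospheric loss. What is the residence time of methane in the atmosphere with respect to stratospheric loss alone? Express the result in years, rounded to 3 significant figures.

At steady state ΣF_in = ΣF_out.
ΣF_in = 155.4 + 109.4 + 240.0 = 504.80 Tg/yr.
Stratospheric loss flux = ΣF_in − (479.4) = 504.80 − 479.4 = 25.40 Tg/yr.
τ = M / F = 4574 / 25.40 = 180.1 yr.

180 yr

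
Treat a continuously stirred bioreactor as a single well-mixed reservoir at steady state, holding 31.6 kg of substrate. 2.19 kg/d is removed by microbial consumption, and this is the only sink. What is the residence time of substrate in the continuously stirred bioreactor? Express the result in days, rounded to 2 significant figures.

14 d

τ = M / F = 31.6 / 2.19 = 14.43 d.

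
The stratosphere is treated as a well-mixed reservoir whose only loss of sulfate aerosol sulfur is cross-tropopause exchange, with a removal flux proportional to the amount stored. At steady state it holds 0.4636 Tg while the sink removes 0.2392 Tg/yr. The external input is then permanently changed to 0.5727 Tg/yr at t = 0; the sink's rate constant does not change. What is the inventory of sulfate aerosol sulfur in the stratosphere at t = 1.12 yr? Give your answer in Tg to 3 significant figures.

0.747 Tg

Residence time τ = M₀/F₀ = 1.938 yr. The eventual steady state is M_∞ = M₀·(F₁/F₀) = 0.4636 × 0.5727/0.2392 = 1.1100 Tg.
The anomaly ΔM(t) = M(t) − M_∞ decays as ΔM₀·e^(−t/τ) with ΔM₀ = 0.4636 − 1.1100 = −0.6464 Tg.
At t = 1.12 yr, e^(−t/τ) = e^(−0.5779) = 0.5611, so ΔM = −0.3627 Tg and M = 1.1100 − 0.3627 = 0.74730 Tg.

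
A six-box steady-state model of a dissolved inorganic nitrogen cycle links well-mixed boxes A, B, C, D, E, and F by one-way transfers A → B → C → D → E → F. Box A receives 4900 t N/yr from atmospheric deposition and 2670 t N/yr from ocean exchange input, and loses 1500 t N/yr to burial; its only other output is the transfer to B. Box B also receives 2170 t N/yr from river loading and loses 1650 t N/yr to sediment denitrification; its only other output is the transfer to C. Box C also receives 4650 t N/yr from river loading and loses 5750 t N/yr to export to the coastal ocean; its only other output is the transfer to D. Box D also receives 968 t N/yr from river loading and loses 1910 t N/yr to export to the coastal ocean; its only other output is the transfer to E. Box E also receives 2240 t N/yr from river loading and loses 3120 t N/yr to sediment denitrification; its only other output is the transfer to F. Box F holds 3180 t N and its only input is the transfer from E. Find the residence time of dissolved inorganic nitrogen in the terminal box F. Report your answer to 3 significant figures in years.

Box A: F(A→B) = (4900 + 2670) − 1500 = 6070.0 t N/yr.
Box B: F(B→C) = (6070.0 + 2170) − 1650 = 6590.0 t N/yr.
Box C: F(C→D) = (6590.0 + 4650) − 5750 = 5490.0 t N/yr.
Box D: F(D→E) = (5490.0 + 968) − 1910 = 4548.0 t N/yr.
Box E: F(E→F) = (4548.0 + 2240) − 3120 = 3668.0 t N/yr.
Box F throughput = its input = 3668.0 t N/yr; τ = 3180 / 3668.0 = 0.8670 yr.

0.867 yr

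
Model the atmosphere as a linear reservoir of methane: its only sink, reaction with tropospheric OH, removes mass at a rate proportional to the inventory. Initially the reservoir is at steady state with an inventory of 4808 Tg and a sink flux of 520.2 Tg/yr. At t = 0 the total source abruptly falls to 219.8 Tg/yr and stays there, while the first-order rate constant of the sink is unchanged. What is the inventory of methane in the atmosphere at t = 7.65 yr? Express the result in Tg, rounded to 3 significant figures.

τ = M₀/F₀ = 4808/520.2 = 9.243 yr; rate constant k = 1/τ.
New steady state M_∞ = F₁/k = F₁·τ = 219.8 × 9.243 = 2031.5 Tg.
M(t) = M_∞ + (M₀ − M_∞)·e^(−t/τ); t/τ = 7.65/9.243 = 0.8277, so e^(−t/τ) = 0.4371.
M(t) = 2031.5 + 2776 × 0.4371 = 3245.0 Tg.

3250 Tg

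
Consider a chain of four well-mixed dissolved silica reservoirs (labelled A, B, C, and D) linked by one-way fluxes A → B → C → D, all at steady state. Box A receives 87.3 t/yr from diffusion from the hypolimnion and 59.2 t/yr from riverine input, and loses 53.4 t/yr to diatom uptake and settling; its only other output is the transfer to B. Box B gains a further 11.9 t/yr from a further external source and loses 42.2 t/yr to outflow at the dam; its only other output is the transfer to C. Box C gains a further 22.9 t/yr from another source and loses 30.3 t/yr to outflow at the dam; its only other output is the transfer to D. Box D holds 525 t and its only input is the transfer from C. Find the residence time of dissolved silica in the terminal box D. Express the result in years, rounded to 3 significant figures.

Box A: F(A→B) = (87.3 + 59.2) − 53.4 = 93.100 t/yr.
Box B: F(B→C) = (93.100 + 11.9) − 42.2 = 62.800 t/yr.
Box C: F(C→D) = (62.800 + 22.9) − 30.3 = 55.400 t/yr.
Box D throughput = its input = 55.400 t/yr; τ = 525 / 55.400 = 9.477 yr.

9.48 yr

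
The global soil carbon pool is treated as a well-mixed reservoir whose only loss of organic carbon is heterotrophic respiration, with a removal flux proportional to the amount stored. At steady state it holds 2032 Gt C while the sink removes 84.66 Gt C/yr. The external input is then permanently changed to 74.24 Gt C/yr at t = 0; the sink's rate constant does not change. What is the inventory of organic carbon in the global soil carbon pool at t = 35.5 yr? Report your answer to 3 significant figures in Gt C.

τ = M₀/F₀ = 2032/84.66 = 24.00 yr; rate constant k = 1/τ.
New steady state M_∞ = F₁/k = F₁·τ = 74.24 × 24.00 = 1781.9 Gt C.
M(t) = M_∞ + (M₀ − M_∞)·e^(−t/τ); t/τ = 35.5/24.00 = 1.479, so e^(−t/τ) = 0.2279.
M(t) = 1781.9 + 250.1 × 0.2279 = 1838.9 Gt C.

1840 Gt C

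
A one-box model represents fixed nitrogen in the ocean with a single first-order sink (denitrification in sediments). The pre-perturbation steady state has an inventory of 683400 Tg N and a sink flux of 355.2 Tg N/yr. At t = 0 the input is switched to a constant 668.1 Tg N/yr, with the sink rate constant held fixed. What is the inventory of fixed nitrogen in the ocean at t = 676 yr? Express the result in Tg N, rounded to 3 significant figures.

862000 Tg N

Residence time τ = M₀/F₀ = 1924 yr. The eventual steady state is M_∞ = M₀·(F₁/F₀) = 683400 × 668.1/355.2 = 1.2854×10^6 Tg N.
The anomaly ΔM(t) = M(t) − M_∞ decays as ΔM₀·e^(−t/τ) with ΔM₀ = 683400 − 1.2854×10^6 = −602000 Tg N.
At t = 676 yr, e^(−t/τ) = e^(−0.3514) = 0.7037, so ΔM = −423700 Tg N and M = 1.2854×10^6 − 423700 = 861760 Tg N.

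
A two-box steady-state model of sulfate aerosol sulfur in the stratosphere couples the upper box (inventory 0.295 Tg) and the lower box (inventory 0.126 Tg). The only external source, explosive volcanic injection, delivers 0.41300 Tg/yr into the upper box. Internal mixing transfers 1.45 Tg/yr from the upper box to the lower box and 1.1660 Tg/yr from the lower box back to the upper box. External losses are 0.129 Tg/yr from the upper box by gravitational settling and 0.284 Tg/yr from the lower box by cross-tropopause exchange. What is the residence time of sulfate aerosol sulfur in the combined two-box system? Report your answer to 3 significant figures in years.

For the system as a whole, the A↔B exchange is internal and contributes nothing to the throughput; only the external sinks remove mass.
M_total = 0.295 + 0.126 = 0.42100 Tg.
ΣF_external_out = 0.129 + 0.284 = 0.41300 Tg/yr.
τ = M_total / ΣF_ext = 0.42100 / 0.41300 = 1.019 yr.

1.02 yr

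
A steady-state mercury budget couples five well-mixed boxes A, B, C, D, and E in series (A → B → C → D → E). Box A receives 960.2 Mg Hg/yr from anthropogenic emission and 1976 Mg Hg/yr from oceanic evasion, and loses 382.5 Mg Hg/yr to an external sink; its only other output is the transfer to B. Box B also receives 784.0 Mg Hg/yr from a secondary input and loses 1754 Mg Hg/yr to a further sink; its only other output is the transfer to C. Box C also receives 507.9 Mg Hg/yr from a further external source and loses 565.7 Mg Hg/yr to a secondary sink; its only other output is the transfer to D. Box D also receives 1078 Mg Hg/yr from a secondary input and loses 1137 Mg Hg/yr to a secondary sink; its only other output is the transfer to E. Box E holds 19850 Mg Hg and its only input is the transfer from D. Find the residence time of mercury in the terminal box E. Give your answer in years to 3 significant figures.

Box A: F(A→B) = (960.2 + 1976) − 382.5 = 2553.7 Mg Hg/yr.
Box B: F(B→C) = (2553.7 + 784.0) − 1754 = 1583.7 Mg Hg/yr.
Box C: F(C→D) = (1583.7 + 507.9) − 565.7 = 1525.9 Mg Hg/yr.
Box D: F(D→E) = (1525.9 + 1078) − 1137 = 1466.9 Mg Hg/yr.
Box E throughput = its input = 1466.9 Mg Hg/yr; τ = 19850 / 1466.9 = 13.53 yr.

13.5 yr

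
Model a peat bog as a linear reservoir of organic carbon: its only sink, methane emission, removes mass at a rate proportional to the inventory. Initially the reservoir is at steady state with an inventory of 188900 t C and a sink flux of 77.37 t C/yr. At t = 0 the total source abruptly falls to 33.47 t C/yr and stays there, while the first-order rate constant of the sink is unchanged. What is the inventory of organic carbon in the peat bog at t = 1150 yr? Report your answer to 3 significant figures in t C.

The sink rate constant is k = F₀/M₀ = 77.37/188900 = 0.0004096 yr⁻¹.
Solving dM/dt = F₁ − kM with M(0) = M₀ gives M(t) = F₁/k + (M₀ − F₁/k)·e^(−kt).
F₁/k = 33.47/0.0004096 = 81718 t C; kt = 0.0004096 × 1150 = 0.4710, e^(−kt) = 0.6244.
M(1150) = 81718 + (188900 − 81718) × 0.6244 = 81718 + 66920 = 148640 t C.

149000 t C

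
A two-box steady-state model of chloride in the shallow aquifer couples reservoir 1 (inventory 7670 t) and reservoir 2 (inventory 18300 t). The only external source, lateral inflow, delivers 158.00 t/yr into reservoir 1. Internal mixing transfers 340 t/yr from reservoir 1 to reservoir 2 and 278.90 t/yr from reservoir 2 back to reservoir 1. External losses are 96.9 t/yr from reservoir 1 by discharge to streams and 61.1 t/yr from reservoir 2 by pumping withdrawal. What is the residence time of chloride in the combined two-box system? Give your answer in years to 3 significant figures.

Residence time in the combined system uses the total inventory and the total *external* removal — internal exchanges between the two boxes cancel.
M_total = 7670 + 18300 = 25970 t.
ΣF_external_out = 96.9 + 61.1 = 158.00 t/yr.
τ = M_total / ΣF_ext = 25970 / 158.00 = 164.4 yr.

164 yr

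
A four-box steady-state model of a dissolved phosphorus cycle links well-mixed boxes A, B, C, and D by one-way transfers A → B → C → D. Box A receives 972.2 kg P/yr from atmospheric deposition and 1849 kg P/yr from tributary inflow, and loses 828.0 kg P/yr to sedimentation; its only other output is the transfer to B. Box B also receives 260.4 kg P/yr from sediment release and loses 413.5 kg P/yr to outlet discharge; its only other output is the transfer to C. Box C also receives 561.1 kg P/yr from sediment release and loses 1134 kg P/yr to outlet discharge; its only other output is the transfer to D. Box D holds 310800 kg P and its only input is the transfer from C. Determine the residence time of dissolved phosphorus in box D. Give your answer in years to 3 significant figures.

245 yr

Box A: F(A→B) = (972.2 + 1849) − 828.0 = 1993.2 kg P/yr.
Box B: F(B→C) = (1993.2 + 260.4) − 413.5 = 1840.1 kg P/yr.
Box C: F(C→D) = (1840.1 + 561.1) − 1134 = 1267.2 kg P/yr.
Box D throughput = its input = 1267.2 kg P/yr; τ = 310800 / 1267.2 = 245.3 yr.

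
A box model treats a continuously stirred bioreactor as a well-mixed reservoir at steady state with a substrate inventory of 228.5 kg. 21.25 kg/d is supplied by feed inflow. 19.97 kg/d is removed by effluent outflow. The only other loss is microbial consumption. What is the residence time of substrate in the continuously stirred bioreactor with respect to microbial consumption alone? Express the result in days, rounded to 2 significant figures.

At steady state ΣF_in = ΣF_out.
ΣF_in = 21.250 kg/d.
Microbial consumption flux = ΣF_in − (19.97) = 21.250 − 19.97 = 1.280 kg/d.
τ = M / F = 228.5 / 1.280 = 178.5 d.

180 d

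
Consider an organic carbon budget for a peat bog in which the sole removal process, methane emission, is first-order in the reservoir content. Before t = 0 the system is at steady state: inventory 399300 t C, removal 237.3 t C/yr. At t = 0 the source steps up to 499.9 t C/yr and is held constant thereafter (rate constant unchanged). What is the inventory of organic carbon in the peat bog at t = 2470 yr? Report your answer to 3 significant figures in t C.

τ = M₀/F₀ = 399300/237.3 = 1683 yr; rate constant k = 1/τ.
New steady state M_∞ = F₁/k = F₁·τ = 499.9 × 1683 = 841170 t C.
M(t) = M_∞ + (M₀ − M_∞)·e^(−t/τ); t/τ = 2470/1683 = 1.468, so e^(−t/τ) = 0.2304.
M(t) = 841170 − 441900 × 0.2304 = 739360 t C.

739000 t C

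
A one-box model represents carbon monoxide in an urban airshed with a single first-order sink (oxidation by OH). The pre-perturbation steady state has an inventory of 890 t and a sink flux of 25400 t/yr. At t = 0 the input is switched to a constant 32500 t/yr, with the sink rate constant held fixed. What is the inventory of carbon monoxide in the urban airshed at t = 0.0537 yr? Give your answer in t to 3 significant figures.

1090 t

The sink rate constant is k = F₀/M₀ = 25400/890 = 28.54 yr⁻¹.
Solving dM/dt = F₁ − kM with M(0) = M₀ gives M(t) = F₁/k + (M₀ − F₁/k)·e^(−kt).
F₁/k = 32500/28.54 = 1138.8 t; kt = 28.54 × 0.0537 = 1.533, e^(−kt) = 0.2160.
M(0.0537) = 1138.8 + (890 − 1138.8) × 0.2160 = 1138.8 − 53.73 = 1085.0 t.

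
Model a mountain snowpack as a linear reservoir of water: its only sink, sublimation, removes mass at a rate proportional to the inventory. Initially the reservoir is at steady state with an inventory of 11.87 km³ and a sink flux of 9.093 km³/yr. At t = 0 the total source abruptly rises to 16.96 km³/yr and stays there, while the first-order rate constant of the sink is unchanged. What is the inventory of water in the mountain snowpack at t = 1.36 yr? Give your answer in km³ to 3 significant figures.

18.5 km³

The sink rate constant is k = F₀/M₀ = 9.093/11.87 = 0.7660 yr⁻¹.
Solving dM/dt = F₁ − kM with M(0) = M₀ gives M(t) = F₁/k + (M₀ − F₁/k)·e^(−kt).
F₁/k = 16.96/0.7660 = 22.140 km³; kt = 0.7660 × 1.36 = 1.042, e^(−kt) = 0.3528.
M(1.36) = 22.140 + (11.87 − 22.140) × 0.3528 = 22.140 − 3.623 = 18.516 km³.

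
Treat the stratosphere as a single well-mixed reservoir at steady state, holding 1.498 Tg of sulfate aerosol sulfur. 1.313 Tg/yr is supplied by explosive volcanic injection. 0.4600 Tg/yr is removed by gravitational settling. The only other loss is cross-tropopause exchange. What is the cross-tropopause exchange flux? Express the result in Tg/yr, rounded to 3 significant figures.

0.853 Tg/yr

At steady state ΣF_in = ΣF_out.
ΣF_in = 1.3130 Tg/yr.
Cross-tropopause exchange flux = ΣF_in − (0.4600) = 1.3130 − 0.4600 = 0.8530 Tg/yr.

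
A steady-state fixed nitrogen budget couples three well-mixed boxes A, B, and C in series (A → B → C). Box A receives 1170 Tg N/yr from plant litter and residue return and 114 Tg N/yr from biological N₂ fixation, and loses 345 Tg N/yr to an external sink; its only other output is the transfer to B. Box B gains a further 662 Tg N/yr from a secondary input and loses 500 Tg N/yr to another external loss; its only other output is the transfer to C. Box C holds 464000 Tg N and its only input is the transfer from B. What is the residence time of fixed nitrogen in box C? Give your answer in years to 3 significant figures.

421 yr

Box A: F(A→B) = (1170 + 114) − 345 = 939.00 Tg N/yr.
Box B: F(B→C) = (939.00 + 662) − 500 = 1101.0 Tg N/yr.
Box C throughput = its input = 1101.0 Tg N/yr; τ = 464000 / 1101.0 = 421.4 yr.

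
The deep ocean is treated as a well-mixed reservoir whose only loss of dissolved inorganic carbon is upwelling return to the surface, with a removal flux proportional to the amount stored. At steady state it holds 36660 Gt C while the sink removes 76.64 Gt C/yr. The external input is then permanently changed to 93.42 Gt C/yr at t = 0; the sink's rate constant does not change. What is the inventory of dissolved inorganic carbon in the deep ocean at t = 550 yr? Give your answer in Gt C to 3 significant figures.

The sink rate constant is k = F₀/M₀ = 76.64/36660 = 0.002091 yr⁻¹.
Solving dM/dt = F₁ − kM with M(0) = M₀ gives M(t) = F₁/k + (M₀ − F₁/k)·e^(−kt).
F₁/k = 93.42/0.002091 = 44687 Gt C; kt = 0.002091 × 550 = 1.150, e^(−kt) = 0.3167.
M(550) = 44687 + (36660 − 44687) × 0.3167 = 44687 − 2542 = 42145 Gt C.

42100 Gt C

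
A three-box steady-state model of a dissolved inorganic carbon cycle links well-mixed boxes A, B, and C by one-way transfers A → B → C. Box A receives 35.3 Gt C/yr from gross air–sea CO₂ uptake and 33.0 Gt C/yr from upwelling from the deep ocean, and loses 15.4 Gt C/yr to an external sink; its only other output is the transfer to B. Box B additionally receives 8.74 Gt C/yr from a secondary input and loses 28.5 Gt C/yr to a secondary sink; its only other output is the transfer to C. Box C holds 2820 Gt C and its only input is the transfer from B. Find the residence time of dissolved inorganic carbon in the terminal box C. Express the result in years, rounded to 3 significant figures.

Box A: F(A→B) = (35.3 + 33.0) − 15.4 = 52.900 Gt C/yr.
Box B: F(B→C) = (52.900 + 8.74) − 28.5 = 33.140 Gt C/yr.
Box C throughput = its input = 33.140 Gt C/yr; τ = 2820 / 33.140 = 85.09 yr.

85.1 yr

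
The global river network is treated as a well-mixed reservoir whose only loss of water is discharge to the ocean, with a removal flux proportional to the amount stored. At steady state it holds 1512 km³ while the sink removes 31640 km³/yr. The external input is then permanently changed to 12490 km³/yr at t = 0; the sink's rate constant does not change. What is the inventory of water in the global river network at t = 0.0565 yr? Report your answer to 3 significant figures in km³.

The sink rate constant is k = F₀/M₀ = 31640/1512 = 20.93 yr⁻¹.
Solving dM/dt = F₁ − kM with M(0) = M₀ gives M(t) = F₁/k + (M₀ − F₁/k)·e^(−kt).
F₁/k = 12490/20.93 = 596.87 km³; kt = 20.93 × 0.0565 = 1.182, e^(−kt) = 0.3066.
M(0.0565) = 596.87 + (1512 − 596.87) × 0.3066 = 596.87 + 280.6 = 877.42 km³.

877 km³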